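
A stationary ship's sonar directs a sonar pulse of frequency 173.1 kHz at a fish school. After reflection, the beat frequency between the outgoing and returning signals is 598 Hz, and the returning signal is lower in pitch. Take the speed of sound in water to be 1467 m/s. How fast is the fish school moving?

2.54 m/s

Double Doppler shift off a moving reflector: f₂ = f₀ · (v + u)/(v − u) (u > 0 toward emitter).
Returning signal is lower, so f₂ = f₀ − Δf = 173100 − 598 = 172502 Hz.
Rearranging, u = v · (f₂ − f₀)/(f₂ + f₀) = 1467 × -598/345602 ≈ -2.54 m/s.
So the fish school is moving at 2.54 m/s away from the emitter.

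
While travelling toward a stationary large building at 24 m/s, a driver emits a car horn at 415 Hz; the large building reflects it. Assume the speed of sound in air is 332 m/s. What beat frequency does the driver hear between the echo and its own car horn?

The large building receives the sound from a moving source: f₁ = f₀ · v/(v − v_e) = 415 × 332/308 ≈ 447.3 Hz.
On the return leg the driver is a moving observer: f₂ = f₁ · (v + v_e)/v = 447.3 × 356/332 ≈ 479.7 Hz.
Equivalently f₂ = f₀ · (v + v_e)/(v − v_e).
Beat against the emitted tone: |f₂ − f₀| = 2v_e·f₀/(v − v_e) = 2 × 24 × 415/308 ≈ 65 Hz.

65 Hz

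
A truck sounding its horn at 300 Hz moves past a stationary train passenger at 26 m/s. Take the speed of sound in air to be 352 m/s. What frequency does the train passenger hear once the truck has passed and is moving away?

279 Hz

Receding: f₂ = f · v/(v + v_s) = 300 × 352/378 ≈ 279 Hz.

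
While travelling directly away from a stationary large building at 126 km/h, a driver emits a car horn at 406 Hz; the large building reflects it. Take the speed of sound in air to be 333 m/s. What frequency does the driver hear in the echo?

126 km/h = 35 m/s.
The large building receives the sound from a moving source: f₁ = f₀ · v/(v + v_e) = 406 × 333/368 ≈ 367 Hz.
On the return leg the driver is a moving observer: f₂ = f₁ · (v − v_e)/v = 367 × 298/333 ≈ 329 Hz.

329 Hz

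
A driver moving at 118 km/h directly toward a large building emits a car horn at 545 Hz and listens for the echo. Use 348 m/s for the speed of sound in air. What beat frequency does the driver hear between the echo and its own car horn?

118 km/h = 32.78 m/s.
The large building receives the sound from a moving source: f₁ = f₀ · v/(v − v_e) = 545 × 348/315.22 ≈ 601.7 Hz.
On the return leg the driver is a moving observer: f₂ = f₁ · (v + v_e)/v = 601.7 × 380.78/348 ≈ 658.3 Hz.
Equivalently f₂ = f₀ · (v + v_e)/(v − v_e).
Beat against the emitted tone: |f₂ − f₀| = 2v_e·f₀/(v − v_e) = 2 × 32.78 × 545/315.22 ≈ 113 Hz.

113 Hz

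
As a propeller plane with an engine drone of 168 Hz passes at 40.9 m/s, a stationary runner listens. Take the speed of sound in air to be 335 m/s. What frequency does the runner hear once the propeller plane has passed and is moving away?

Receding: f₂ = f · v/(v + v_s) = 168 × 335/375.9 ≈ 150 Hz.

150 Hz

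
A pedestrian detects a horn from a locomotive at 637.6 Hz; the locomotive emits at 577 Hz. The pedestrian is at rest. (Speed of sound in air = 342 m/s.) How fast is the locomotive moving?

33 m/s

f' > f, so the locomotive is approaching.
f' = f · v/(v − v_s) ⇒ v_s = v · |1 − f/f'|.
v_s = 342 × |1 − 577/637.6| = 342 × 0.09504 ≈ 33 m/s.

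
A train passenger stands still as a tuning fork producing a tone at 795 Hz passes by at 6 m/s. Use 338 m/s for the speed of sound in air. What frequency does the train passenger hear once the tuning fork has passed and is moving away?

Receding: f₂ = f · v/(v + v_s) = 795 × 338/344 ≈ 781 Hz.

781 Hz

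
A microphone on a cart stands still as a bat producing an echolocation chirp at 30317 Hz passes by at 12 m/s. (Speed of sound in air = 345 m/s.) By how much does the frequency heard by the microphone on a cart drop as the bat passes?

2112 Hz

Approaching: f₁ = f · v/(v − v_s) = 30317 × 345/333 ≈ 31410 Hz.
Receding: f₂ = f · v/(v + v_s) = 30317 × 345/357 ≈ 29298 Hz.
Drop: f₁ − f₂ = 2f·v·v_s/(v² − v_s²) = 2 × 30317 × 345 × 12/(345² − 12²) ≈ 2112 Hz.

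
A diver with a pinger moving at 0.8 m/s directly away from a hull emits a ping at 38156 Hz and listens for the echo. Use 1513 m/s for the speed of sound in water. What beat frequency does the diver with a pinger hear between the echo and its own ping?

40.3 Hz

The hull receives the sound from a moving source: f₁ = f₀ · v/(v + v_e) = 38156 × 1513/1513.8 ≈ 38135.8 Hz.
On the return leg the diver with a pinger is a moving observer: f₂ = f₁ · (v − v_e)/v = 38135.8 × 1512.2/1513 ≈ 38115.7 Hz.
Beat against the emitted tone: |f₂ − f₀| = 2v_e·f₀/(v + v_e) = 2 × 0.8 × 38156/1513.8 ≈ 40.3 Hz.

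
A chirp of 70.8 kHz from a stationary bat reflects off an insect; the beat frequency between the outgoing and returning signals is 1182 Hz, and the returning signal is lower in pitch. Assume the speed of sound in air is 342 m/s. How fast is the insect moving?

Double Doppler shift off a moving reflector: f₂ = f₀ · (v + u)/(v − u) (u > 0 toward emitter).
Returning signal is lower, so f₂ = f₀ − Δf = 70800 − 1182 = 69618 Hz.
Rearranging, u = v · (f₂ − f₀)/(f₂ + f₀) = 342 × -1182/140418 ≈ -2.88 m/s.
So the insect is moving at 2.88 m/s away from the emitter.

2.88 m/s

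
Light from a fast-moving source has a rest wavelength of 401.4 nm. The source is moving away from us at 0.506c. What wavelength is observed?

700.9 nm

Relativistic Doppler for wavelength: λ' = λ₀ · √((1 + β)/(1 − β)).
λ' = 401.4 × √(1.5060/0.4940) = 401.4 × 1.74602 ≈ 700.9 nm.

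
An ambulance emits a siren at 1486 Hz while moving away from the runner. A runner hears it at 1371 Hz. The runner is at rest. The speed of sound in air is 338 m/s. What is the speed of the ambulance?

f' = f · v/(v + v_s) ⇒ v_s = v · |1 − f/f'|.
v_s = 338 × |1 − 1486/1371| = 338 × 0.08388 ≈ 28 m/s.

28 m/s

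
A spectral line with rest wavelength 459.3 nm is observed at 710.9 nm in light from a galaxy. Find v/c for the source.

0.411c

λ'/λ₀ = 1.5478 > 1 (redshift), so the source is receding.
λ'/λ₀ = √((1 + β)/(1 − β)) for a receding source ⇒ β = (r² − 1)/(r² + 1) with r = λ'/λ₀.
β = (2.3957 − 1)/(2.3957 + 1) ≈ 0.411.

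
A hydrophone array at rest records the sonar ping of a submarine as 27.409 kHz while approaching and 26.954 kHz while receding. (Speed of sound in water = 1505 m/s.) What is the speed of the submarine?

12.6 m/s

f₁/f₂ = (v + v_s)/(v − v_s), so v_s = v · (f₁ − f₂)/(f₁ + f₂).
v_s = 1505 × (27.409 − 26.954)/(27.409 + 26.954) = 1505 × 0.455/54.363 ≈ 12.6 m/s.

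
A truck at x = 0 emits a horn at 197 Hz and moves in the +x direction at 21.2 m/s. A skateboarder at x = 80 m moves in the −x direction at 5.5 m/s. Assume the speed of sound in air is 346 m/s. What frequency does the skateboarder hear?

The observer lies on the +x side, so the source is heading toward the observer and the observer is heading toward the source.
General Doppler shift: f' = f · (v + v_o)/(v − v_s).
f' = 197 × (346 + 5.5)/(346 − 21.2) = 197 × 351.5/324.8 ≈ 213 Hz.

213 Hz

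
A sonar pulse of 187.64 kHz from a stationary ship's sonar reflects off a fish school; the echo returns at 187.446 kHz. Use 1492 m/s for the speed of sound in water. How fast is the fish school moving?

Double Doppler shift off a moving reflector: f₂ = f₀ · (v + u)/(v − u) (u > 0 toward emitter).
Rearranging, u = v · (f₂ − f₀)/(f₂ + f₀) = 1492 × -0.194/375.086 ≈ -0.77 m/s.
So the fish school is moving at 0.77 m/s away from the emitter.

0.77 m/s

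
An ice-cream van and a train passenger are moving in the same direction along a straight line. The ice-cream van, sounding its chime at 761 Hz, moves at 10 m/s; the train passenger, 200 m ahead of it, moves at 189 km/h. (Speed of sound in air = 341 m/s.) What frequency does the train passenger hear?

663 Hz

189 km/h = 52.5 m/s.
The train passenger is ahead, so the ice-cream van is moving toward it while the train passenger is moving away from the ice-cream van.
With source approaching and observer receding, f' = f · (v − v_o)/(v − v_s).
f' = 761 × (341 − 52.5)/(341 − 10) = 761 × 288.5/331 ≈ 663 Hz.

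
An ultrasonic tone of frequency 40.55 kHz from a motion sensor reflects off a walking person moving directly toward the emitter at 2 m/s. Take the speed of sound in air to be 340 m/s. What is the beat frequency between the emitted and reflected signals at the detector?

480 Hz

At the walking person (a moving observer), f₁ = f₀ · (v + u)/v = 40.55 × 342/340 ≈ 40.789 kHz.
The reflection then acts as a moving source: f₂ = f₁ · v/(v − u) ≈ 41.030 kHz.
Equivalently f₂ = f₀ · (v + u)/(v − u).
Beat frequency (with f₀ = 40550 Hz): |f₂ − f₀| = 2u·f₀/(v − u) = 2 × 2 × 40550/338 ≈ 480 Hz.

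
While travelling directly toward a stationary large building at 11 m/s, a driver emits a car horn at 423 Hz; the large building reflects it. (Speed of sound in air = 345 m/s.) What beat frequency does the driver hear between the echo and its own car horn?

The large building receives the sound from a moving source: f₁ = f₀ · v/(v − v_e) = 423 × 345/334 ≈ 436.9 Hz.
On the return leg the driver is a moving observer: f₂ = f₁ · (v + v_e)/v = 436.9 × 356/345 ≈ 450.9 Hz.
Equivalently f₂ = f₀ · (v + v_e)/(v − v_e).
Beat against the emitted tone: |f₂ − f₀| = 2v_e·f₀/(v − v_e) = 2 × 11 × 423/334 ≈ 27.9 Hz.

27.9 Hz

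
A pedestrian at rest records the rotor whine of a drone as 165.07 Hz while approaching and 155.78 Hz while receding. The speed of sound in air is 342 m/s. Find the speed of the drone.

f₁/f₂ = (v + v_s)/(v − v_s), so v_s = v · (f₁ − f₂)/(f₁ + f₂).
v_s = 342 × (165.07 − 155.78)/(165.07 + 155.78) = 342 × 9.29/320.85 ≈ 9.9 m/s.

9.9 m/s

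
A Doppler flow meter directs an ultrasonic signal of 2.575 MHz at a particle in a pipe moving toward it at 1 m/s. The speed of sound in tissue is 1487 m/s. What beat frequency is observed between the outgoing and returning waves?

At the particle in a pipe (a moving observer), f₁ = f₀ · (v + u)/v = 2.575 × 1488/1487 ≈ 2.57673 MHz.
On reflection it acts as a source moving toward the stationary detector: f₂ = f₁ · v/(v − u) = 2.57673 × 1487/1486 ≈ 2.57847 MHz.
Equivalently f₂ = f₀ · (v + u)/(v − u).
Beat frequency (with f₀ = 2575000 Hz): |f₂ − f₀| = 2u·f₀/(v − u) = 2 × 1 × 2575000/1486 ≈ 3466 Hz.

3466 Hz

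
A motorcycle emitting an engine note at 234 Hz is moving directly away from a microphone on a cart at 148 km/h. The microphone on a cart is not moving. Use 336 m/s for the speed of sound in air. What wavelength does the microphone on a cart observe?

148 km/h = 41.11 m/s.
Only the source moves, away from the listener, so f' = f · v/(v + v_s).
f' = 234 × 336/(336 + 41.11) ≈ 208 Hz.
λ' = v/f' = 336/208.49 ≈ 1.61 m.

1.61 m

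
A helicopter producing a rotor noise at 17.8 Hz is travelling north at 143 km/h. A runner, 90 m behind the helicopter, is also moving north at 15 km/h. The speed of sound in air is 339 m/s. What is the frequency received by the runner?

143 km/h = 39.72 m/s; 15 km/h = 4.167 m/s.
The runner is behind, so the helicopter is moving away from it while the runner is moving toward the helicopter.
General Doppler shift: f' = f · (v + v_o)/(v + v_s).
f' = 17.8 × (339 + 4.167)/(339 + 39.72) = 17.8 × 343.17/378.72 ≈ 16.1 Hz.

16.1 Hz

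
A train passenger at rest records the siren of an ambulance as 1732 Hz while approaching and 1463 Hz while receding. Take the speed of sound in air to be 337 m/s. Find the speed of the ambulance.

28 m/s

f₁/f₂ = (v + v_s)/(v − v_s), so v_s = v · (f₁ − f₂)/(f₁ + f₂).
v_s = 337 × (1732 − 1463)/(1732 + 1463) = 337 × 269/3195 ≈ 28 m/s.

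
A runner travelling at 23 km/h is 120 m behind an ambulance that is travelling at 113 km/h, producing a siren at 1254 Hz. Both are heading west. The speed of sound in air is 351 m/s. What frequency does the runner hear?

113 km/h = 31.39 m/s; 23 km/h = 6.389 m/s.
The runner is behind, so the ambulance is moving away from it while the runner is moving toward the ambulance.
With source receding and observer approaching, f' = f · (v + v_o)/(v + v_s).
f' = 1254 × (351 + 6.389)/(351 + 31.39) = 1254 × 357.39/382.39 ≈ 1172 Hz.

1172 Hz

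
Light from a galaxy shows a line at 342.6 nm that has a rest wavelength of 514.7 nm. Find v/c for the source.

0.386c

λ'/λ₀ = 0.6656 < 1 (blueshift), so the source is approaching.
λ'/λ₀ = √((1 − β)/(1 + β)) for an approaching source ⇒ β = (1 − r²)/(1 + r²) with r = λ'/λ₀.
β = (1 − 0.4431)/(1 + 0.4431) ≈ 0.386.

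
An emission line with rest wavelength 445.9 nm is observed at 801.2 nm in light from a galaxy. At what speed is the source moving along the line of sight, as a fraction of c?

λ'/λ₀ = 1.7968 > 1 (redshift), so the source is receding.
λ'/λ₀ = √((1 + β)/(1 − β)) for a receding source ⇒ β = (r² − 1)/(r² + 1) with r = λ'/λ₀.
β = (3.2285 − 1)/(3.2285 + 1) ≈ 0.527.

0.527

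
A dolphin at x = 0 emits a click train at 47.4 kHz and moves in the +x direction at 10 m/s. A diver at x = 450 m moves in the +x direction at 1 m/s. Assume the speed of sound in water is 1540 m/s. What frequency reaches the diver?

47.7 kHz

The observer lies on the +x side, so the source is heading toward the observer and the observer is heading away from the source.
With source approaching and observer receding, f' = f · (v − v_o)/(v − v_s).
f' = 47.4 × (1540 − 1)/(1540 − 10) = 47.4 × 1539/1530 ≈ 47.7 kHz.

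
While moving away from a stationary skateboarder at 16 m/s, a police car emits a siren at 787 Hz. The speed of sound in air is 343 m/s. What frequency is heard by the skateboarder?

752 Hz

With the source moving away from a stationary observer, f' = f · v/(v + v_s).
f' = 787 × 343/(343 + 16) = 787 × 343/359 ≈ 752 Hz.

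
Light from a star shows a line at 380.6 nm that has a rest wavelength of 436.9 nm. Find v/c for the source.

0.137c

λ'/λ₀ = 0.8711 < 1 (blueshift), so the source is approaching.
λ'/λ₀ = √((1 − β)/(1 + β)) for an approaching source ⇒ β = (1 − r²)/(1 + r²) with r = λ'/λ₀.
β = (1 − 0.7589)/(1 + 0.7589) ≈ 0.137.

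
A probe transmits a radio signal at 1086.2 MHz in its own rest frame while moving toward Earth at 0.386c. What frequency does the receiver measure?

1632.0 MHz

Relativistic Doppler for frequency: f' = f₀ · √((1 + β)/(1 − β)).
f' = 1086.2 × √(1.3860/0.6140) = 1086.2 × 1.50244 ≈ 1632.0 MHz.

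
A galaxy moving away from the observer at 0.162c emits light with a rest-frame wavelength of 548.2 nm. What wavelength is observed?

Relativistic Doppler for wavelength: λ' = λ₀ · √((1 + β)/(1 − β)).
λ' = 548.2 × √(1.1620/0.8380) = 548.2 × 1.17755 ≈ 645.5 nm.

645.5 nm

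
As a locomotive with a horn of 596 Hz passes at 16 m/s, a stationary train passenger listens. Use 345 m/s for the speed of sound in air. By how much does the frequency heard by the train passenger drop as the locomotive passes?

55.4 Hz

Approaching: f₁ = f · v/(v − v_s) = 596 × 345/329 ≈ 625.0 Hz.
Receding: f₂ = f · v/(v + v_s) = 596 × 345/361 ≈ 569.6 Hz.
Drop: f₁ − f₂ = 2f·v·v_s/(v² − v_s²) = 2 × 596 × 345 × 16/(345² − 16²) ≈ 55.4 Hz.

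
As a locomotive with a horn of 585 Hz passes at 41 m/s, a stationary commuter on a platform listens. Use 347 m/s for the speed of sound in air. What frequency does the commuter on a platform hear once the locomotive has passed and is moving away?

523 Hz

Receding: f₂ = f · v/(v + v_s) = 585 × 347/388 ≈ 523 Hz.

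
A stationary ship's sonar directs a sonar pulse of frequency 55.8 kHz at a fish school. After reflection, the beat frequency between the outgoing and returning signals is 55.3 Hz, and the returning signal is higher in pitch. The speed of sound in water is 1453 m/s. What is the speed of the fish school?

0.72 m/s

Double Doppler shift off a moving reflector: f₂ = f₀ · (v + u)/(v − u) (u > 0 toward emitter).
Returning signal is higher, so f₂ = f₀ + Δf = 55800 + 55.3 = 55855.3 Hz.
Rearranging, u = v · (f₂ − f₀)/(f₂ + f₀) = 1453 × 55.3/111655.3 ≈ 0.72 m/s.
So the fish school is moving at 0.72 m/s toward the emitter.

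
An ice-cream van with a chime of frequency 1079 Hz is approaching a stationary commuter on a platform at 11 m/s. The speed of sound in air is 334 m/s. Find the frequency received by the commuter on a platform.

1116 Hz

Only the source moves, toward the listener, so f' = f · v/(v − v_s).
f' = 1079 × 334/(334 − 11) = 1079 × 334/323 ≈ 1116 Hz.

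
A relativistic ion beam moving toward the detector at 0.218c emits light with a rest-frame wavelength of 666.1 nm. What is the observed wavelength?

Relativistic Doppler for wavelength: λ' = λ₀ · √((1 − β)/(1 + β)).
λ' = 666.1 × √(0.7820/1.2180) = 666.1 × 0.80127 ≈ 533.7 nm.

533.7 nm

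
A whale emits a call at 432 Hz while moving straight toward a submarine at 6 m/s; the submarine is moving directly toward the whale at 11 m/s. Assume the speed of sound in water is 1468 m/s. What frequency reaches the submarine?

With source approaching and observer approaching, f' = f · (v + v_o)/(v − v_s).
f' = 432 × (1468 + 11)/(1468 − 6) = 432 × 1479/1462 ≈ 437 Hz.

437 Hz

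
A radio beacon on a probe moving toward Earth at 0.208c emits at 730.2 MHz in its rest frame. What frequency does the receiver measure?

901.8 MHz

Relativistic Doppler for frequency: f' = f₀ · √((1 + β)/(1 − β)).
f' = 730.2 × √(1.2080/0.7920) = 730.2 × 1.23501 ≈ 901.8 MHz.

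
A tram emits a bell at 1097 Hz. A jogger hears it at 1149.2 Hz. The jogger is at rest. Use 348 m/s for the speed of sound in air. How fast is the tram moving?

f' > f, so the tram is approaching.
f' = f · v/(v − v_s) ⇒ v_s = v · |1 − f/f'|.
v_s = 348 × |1 − 1097/1149.2| = 348 × 0.04542 ≈ 15.8 m/s.

15.8 m/s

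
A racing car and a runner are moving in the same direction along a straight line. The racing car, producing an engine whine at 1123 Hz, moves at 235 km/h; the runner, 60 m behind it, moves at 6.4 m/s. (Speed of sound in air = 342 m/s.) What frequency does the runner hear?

235 km/h = 65.28 m/s.
The runner is behind, so the racing car is moving away from it while the runner is moving toward the racing car.
General Doppler shift: f' = f · (v + v_o)/(v + v_s).
f' = 1123 × (342 + 6.4)/(342 + 65.28) = 1123 × 348.4/407.28 ≈ 961 Hz.

961 Hz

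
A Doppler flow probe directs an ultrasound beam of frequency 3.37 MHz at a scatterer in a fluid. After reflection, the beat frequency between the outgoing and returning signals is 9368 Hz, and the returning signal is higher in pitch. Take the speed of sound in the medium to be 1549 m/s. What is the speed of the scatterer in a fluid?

2.15 m/s

Double Doppler shift off a moving reflector: f₂ = f₀ · (v + u)/(v − u) (u > 0 toward emitter).
Returning signal is higher, so f₂ = f₀ + Δf = 3370000 + 9368 = 3379368 Hz.
Rearranging, u = v · (f₂ − f₀)/(f₂ + f₀) = 1549 × 9368/6749368 ≈ 2.15 m/s.
So the scatterer in a fluid is moving at 2.15 m/s toward the emitter.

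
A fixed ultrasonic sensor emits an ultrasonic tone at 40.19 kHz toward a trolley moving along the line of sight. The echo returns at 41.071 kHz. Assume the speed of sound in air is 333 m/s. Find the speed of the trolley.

Double Doppler shift off a moving reflector: f₂ = f₀ · (v + u)/(v − u) (u > 0 toward emitter).
Rearranging, u = v · (f₂ − f₀)/(f₂ + f₀) = 333 × 0.881/81.261 ≈ 3.6 m/s.
So the trolley is moving at 3.6 m/s toward the emitter.

3.6 m/s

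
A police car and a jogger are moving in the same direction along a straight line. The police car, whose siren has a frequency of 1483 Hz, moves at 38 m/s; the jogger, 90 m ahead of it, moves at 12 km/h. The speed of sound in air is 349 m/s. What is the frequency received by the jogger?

1648 Hz

12 km/h = 3.333 m/s.
The jogger is ahead, so the police car is moving toward it while the jogger is moving away from the police car.
General Doppler shift: f' = f · (v − v_o)/(v − v_s).
f' = 1483 × (349 − 3.333)/(349 − 38) = 1483 × 345.67/311 ≈ 1648 Hz.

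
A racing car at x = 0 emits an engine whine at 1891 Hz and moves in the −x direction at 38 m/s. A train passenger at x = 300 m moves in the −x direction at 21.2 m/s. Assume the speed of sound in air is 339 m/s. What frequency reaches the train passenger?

The observer lies on the +x side, so the source is heading away from the observer and the observer is heading toward the source.
Both move, so f' = f · (v + v_o)/(v + v_s).
f' = 1891 × (339 + 21.2)/(339 + 38) = 1891 × 360.2/377 ≈ 1807 Hz.

1807 Hz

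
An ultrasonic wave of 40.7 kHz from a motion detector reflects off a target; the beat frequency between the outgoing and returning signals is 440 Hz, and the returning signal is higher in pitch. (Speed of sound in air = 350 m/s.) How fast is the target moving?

Double Doppler shift off a moving reflector: f₂ = f₀ · (v + u)/(v − u) (u > 0 toward emitter).
Returning signal is higher, so f₂ = f₀ + Δf = 40700 + 440 = 41140 Hz.
Rearranging, u = v · (f₂ − f₀)/(f₂ + f₀) = 350 × 440/81840 ≈ 1.88 m/s.
So the target is moving at 1.88 m/s toward the emitter.

1.88 m/s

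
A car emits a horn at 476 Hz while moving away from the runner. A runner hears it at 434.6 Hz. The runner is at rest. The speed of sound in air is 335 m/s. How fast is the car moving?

f' = f · v/(v + v_s) ⇒ v_s = v · |1 − f/f'|.
v_s = 335 × |1 − 476/434.6| = 335 × 0.09526 ≈ 32 m/s.

32 m/s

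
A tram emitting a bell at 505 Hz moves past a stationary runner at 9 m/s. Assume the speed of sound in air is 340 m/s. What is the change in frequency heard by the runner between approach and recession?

Approaching: f₁ = f · v/(v − v_s) = 505 × 340/331 ≈ 518.7 Hz.
Receding: f₂ = f · v/(v + v_s) = 505 × 340/349 ≈ 492.0 Hz.
Drop: f₁ − f₂ = 2f·v·v_s/(v² − v_s²) = 2 × 505 × 340 × 9/(340² − 9²) ≈ 26.8 Hz.

26.8 Hz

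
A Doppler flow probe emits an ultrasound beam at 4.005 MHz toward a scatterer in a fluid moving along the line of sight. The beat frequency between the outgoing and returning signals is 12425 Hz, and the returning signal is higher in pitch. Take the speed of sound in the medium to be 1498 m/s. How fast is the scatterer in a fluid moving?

2.32 m/s

Double Doppler shift off a moving reflector: f₂ = f₀ · (v + u)/(v − u) (u > 0 toward emitter).
Returning signal is higher, so f₂ = f₀ + Δf = 4005000 + 12425 = 4017425 Hz.
Rearranging, u = v · (f₂ − f₀)/(f₂ + f₀) = 1498 × 12425/8022425 ≈ 2.32 m/s.
So the scatterer in a fluid is moving at 2.32 m/s toward the emitter.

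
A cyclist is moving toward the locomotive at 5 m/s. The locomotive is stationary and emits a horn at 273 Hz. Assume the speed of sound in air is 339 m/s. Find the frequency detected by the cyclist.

Only the observer moves, toward the source, so f' = f · (v + v_o)/v.
f' = 273 × (339 + 5)/339 = 273 × 344/339 ≈ 277 Hz.

277 Hz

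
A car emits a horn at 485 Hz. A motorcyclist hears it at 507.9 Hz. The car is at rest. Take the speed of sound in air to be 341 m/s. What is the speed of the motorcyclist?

f' > f, so the motorcyclist is approaching.
f' = f · (v + v_o)/v ⇒ v_o = v · |f'/f − 1|.
v_o = 341 × |507.9/485 − 1| = 341 × 0.04722 ≈ 16.1 m/s.

16.1 m/s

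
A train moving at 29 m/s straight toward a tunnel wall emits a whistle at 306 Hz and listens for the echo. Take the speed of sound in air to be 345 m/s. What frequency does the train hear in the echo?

The tunnel wall receives the sound from a moving source: f₁ = f₀ · v/(v − v_e) = 306 × 345/316 ≈ 334 Hz.
On the return leg the train is a moving observer: f₂ = f₁ · (v + v_e)/v = 334 × 374/345 ≈ 362 Hz.

362 Hz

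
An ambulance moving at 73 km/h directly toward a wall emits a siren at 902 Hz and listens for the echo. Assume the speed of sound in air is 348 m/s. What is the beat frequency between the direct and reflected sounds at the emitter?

73 km/h = 20.28 m/s.
The wall receives the sound from a moving source: f₁ = f₀ · v/(v − v_e) = 902 × 348/327.72 ≈ 957.8 Hz.
On the return leg the ambulance is a moving observer: f₂ = f₁ · (v + v_e)/v = 957.8 × 368.28/348 ≈ 1013.6 Hz.
Equivalently f₂ = f₀ · (v + v_e)/(v − v_e).
Beat against the emitted tone: |f₂ − f₀| = 2v_e·f₀/(v − v_e) = 2 × 20.28 × 902/327.72 ≈ 112 Hz.

112 Hz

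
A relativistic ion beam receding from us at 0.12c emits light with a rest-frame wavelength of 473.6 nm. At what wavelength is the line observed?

534.3 nm

Relativistic Doppler for wavelength: λ' = λ₀ · √((1 + β)/(1 − β)).
λ' = 473.6 × √(1.1200/0.8800) = 473.6 × 1.12815 ≈ 534.3 nm.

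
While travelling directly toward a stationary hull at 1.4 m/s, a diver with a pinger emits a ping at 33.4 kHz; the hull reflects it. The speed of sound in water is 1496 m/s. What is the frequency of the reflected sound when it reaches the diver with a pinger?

33.5 kHz

The hull receives the sound from a moving source: f₁ = f₀ · v/(v − v_e) = 33.4 × 1496/1494.6 ≈ 33.4 kHz.
On the return leg the diver with a pinger is a moving observer: f₂ = f₁ · (v + v_e)/v = 33.4 × 1497.4/1496 ≈ 33.5 kHz.
Equivalently f₂ = f₀ · (v + v_e)/(v − v_e).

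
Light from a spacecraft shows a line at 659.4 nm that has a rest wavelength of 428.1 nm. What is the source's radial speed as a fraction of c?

λ'/λ₀ = 1.5403 > 1 (redshift), so the source is receding.
λ'/λ₀ = √((1 + β)/(1 − β)) for a receding source ⇒ β = (r² − 1)/(r² + 1) with r = λ'/λ₀.
β = (2.3725 − 1)/(2.3725 + 1) ≈ 0.407.

0.407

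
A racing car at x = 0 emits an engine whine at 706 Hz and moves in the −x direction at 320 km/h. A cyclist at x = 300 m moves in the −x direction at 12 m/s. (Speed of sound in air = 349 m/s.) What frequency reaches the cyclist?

320 km/h = 88.89 m/s.
The observer lies on the +x side, so the source is heading away from the observer and the observer is heading toward the source.
General Doppler shift: f' = f · (v + v_o)/(v + v_s).
f' = 706 × (349 + 12)/(349 + 88.89) = 706 × 361/437.89 ≈ 582 Hz.

582 Hz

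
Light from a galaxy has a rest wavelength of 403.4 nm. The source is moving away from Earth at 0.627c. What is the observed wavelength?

Relativistic Doppler for wavelength: λ' = λ₀ · √((1 + β)/(1 − β)).
λ' = 403.4 × √(1.6270/0.3730) = 403.4 × 2.08852 ≈ 842.5 nm.

842.5 nm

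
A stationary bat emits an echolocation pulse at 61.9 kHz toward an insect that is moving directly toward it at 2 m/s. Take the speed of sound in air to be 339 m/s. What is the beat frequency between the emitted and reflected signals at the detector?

735 Hz

At the insect (a moving observer), f₁ = f₀ · (v + u)/v = 61.9 × 341/339 ≈ 62.265 kHz.
The reflection then acts as a moving source: f₂ = f₁ · v/(v − u) ≈ 62.635 kHz.
Beat frequency (with f₀ = 61900 Hz): |f₂ − f₀| = 2u·f₀/(v − u) = 2 × 2 × 61900/337 ≈ 735 Hz.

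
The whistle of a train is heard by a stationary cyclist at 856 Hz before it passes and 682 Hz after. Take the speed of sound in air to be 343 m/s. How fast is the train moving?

39 m/s

f₁/f₂ = (v + v_s)/(v − v_s), so v_s = v · (f₁ − f₂)/(f₁ + f₂).
v_s = 343 × (856 − 682)/(856 + 682) = 343 × 174/1538 ≈ 39 m/s.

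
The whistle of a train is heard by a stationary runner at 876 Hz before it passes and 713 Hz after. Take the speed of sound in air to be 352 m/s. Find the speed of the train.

f₁/f₂ = (v + v_s)/(v − v_s), so v_s = v · (f₁ − f₂)/(f₁ + f₂).
v_s = 352 × (876 − 713)/(876 + 713) = 352 × 163/1589 ≈ 36 m/s.

36 m/s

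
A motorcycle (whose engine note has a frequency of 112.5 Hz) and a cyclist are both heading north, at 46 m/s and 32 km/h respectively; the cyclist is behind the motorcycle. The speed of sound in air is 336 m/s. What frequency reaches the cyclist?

102 Hz

32 km/h = 8.889 m/s.
The cyclist is behind, so the motorcycle is moving away from it while the cyclist is moving toward the motorcycle.
General Doppler shift: f' = f · (v + v_o)/(v + v_s).
f' = 112.5 × (336 + 8.889)/(336 + 46) = 112.5 × 344.89/382 ≈ 102 Hz.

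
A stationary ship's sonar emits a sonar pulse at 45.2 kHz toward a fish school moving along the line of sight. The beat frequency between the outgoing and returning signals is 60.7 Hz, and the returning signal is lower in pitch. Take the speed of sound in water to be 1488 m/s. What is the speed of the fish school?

1.00 m/s

Double Doppler shift off a moving reflector: f₂ = f₀ · (v + u)/(v − u) (u > 0 toward emitter).
Returning signal is lower, so f₂ = f₀ − Δf = 45200 − 60.7 = 45139.3 Hz.
Rearranging, u = v · (f₂ − f₀)/(f₂ + f₀) = 1488 × -60.7/90339.3 ≈ -1.00 m/s.
So the fish school is moving at 1.00 m/s away from the emitter.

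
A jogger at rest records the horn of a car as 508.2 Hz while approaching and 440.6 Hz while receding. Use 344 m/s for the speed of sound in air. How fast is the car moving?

f₁/f₂ = (v + v_s)/(v − v_s), so v_s = v · (f₁ − f₂)/(f₁ + f₂).
v_s = 344 × (508.2 − 440.6)/(508.2 + 440.6) = 344 × 67.6/948.8 ≈ 24.5 m/s.

24.5 m/s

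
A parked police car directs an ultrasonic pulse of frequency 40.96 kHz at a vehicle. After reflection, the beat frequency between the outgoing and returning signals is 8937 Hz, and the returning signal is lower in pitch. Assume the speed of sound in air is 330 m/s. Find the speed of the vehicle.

40 m/s

Double Doppler shift off a moving reflector: f₂ = f₀ · (v + u)/(v − u) (u > 0 toward emitter).
Returning signal is lower, so f₂ = f₀ − Δf = 40960 − 8937 = 32023 Hz.
Rearranging, u = v · (f₂ − f₀)/(f₂ + f₀) = 330 × -8937/72983 ≈ -40 m/s.
So the vehicle is moving at 40 m/s away from the emitter.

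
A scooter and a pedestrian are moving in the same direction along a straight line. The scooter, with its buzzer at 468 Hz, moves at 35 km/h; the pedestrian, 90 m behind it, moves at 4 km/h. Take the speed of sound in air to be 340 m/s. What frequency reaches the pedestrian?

456 Hz

35 km/h = 9.722 m/s; 4 km/h = 1.111 m/s.
The pedestrian is behind, so the scooter is moving away from it while the pedestrian is moving toward the scooter.
Both move, so f' = f · (v + v_o)/(v + v_s).
f' = 468 × (340 + 1.111)/(340 + 9.722) = 468 × 341.11/349.72 ≈ 456 Hz.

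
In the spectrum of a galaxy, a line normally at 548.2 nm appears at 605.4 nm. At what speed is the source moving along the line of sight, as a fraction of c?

λ'/λ₀ = 1.1043 > 1 (redshift), so the source is receding.
λ'/λ₀ = √((1 + β)/(1 − β)) for a receding source ⇒ β = (r² − 1)/(r² + 1) with r = λ'/λ₀.
β = (1.2196 − 1)/(1.2196 + 1) ≈ 0.099.

0.099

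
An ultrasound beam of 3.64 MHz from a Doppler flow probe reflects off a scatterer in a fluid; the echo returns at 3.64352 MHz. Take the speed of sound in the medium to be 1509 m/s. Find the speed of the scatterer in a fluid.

Double Doppler shift off a moving reflector: f₂ = f₀ · (v + u)/(v − u) (u > 0 toward emitter).
Rearranging, u = v · (f₂ − f₀)/(f₂ + f₀) = 1509 × 0.00352/7.28352 ≈ 0.73 m/s.
So the scatterer in a fluid is moving at 0.73 m/s toward the emitter.

0.73 m/s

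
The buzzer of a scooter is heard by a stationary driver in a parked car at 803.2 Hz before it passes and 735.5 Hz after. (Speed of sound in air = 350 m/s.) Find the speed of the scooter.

f₁/f₂ = (v + v_s)/(v − v_s), so v_s = v · (f₁ − f₂)/(f₁ + f₂).
v_s = 350 × (803.2 − 735.5)/(803.2 + 735.5) = 350 × 67.7/1538.7 ≈ 15.4 m/s.

15.4 m/s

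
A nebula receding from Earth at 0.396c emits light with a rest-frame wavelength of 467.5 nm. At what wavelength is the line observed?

710.7 nm

Relativistic Doppler for wavelength: λ' = λ₀ · √((1 + β)/(1 − β)).
λ' = 467.5 × √(1.3960/0.6040) = 467.5 × 1.52028 ≈ 710.7 nm.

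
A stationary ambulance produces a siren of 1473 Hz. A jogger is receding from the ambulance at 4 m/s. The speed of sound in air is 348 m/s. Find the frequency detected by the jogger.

1456 Hz

Moving observer, stationary source: f' = f · (v − v_o)/v.
f' = 1473 × (348 − 4)/348 = 1473 × 344/348 ≈ 1456 Hz.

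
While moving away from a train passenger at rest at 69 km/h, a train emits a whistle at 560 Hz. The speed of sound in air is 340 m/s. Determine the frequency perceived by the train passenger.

69 km/h = 19.17 m/s.
With the source moving away from a stationary observer, f' = f · v/(v + v_s).
f' = 560 × 340/(340 + 19.17) = 560 × 340/359.2 ≈ 530 Hz.

530 Hz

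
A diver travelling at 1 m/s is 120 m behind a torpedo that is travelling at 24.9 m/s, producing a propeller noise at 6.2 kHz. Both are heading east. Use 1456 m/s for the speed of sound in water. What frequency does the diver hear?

The diver is behind, so the torpedo is moving away from it while the diver is moving toward the torpedo.
Both move, so f' = f · (v + v_o)/(v + v_s).
f' = 6.2 × (1456 + 1)/(1456 + 24.9) = 6.2 × 1457/1480.9 ≈ 6.10 kHz.

6.10 kHz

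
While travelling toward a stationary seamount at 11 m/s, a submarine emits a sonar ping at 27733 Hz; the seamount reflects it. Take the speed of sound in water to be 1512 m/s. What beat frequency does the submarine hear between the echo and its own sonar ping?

The seamount receives the sound from a moving source: f₁ = f₀ · v/(v − v_e) = 27733 × 1512/1501 ≈ 27936 Hz.
On the return leg the submarine is a moving observer: f₂ = f₁ · (v + v_e)/v = 27936 × 1523/1512 ≈ 28139 Hz.
Beat against the emitted tone: |f₂ − f₀| = 2v_e·f₀/(v − v_e) = 2 × 11 × 27733/1501 ≈ 406 Hz.

406 Hz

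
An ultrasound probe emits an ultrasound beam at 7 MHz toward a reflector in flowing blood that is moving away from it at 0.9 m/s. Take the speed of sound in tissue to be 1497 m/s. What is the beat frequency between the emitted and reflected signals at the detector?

8412 Hz

The reflector in flowing blood first receives the wave as a moving observer: f₁ = f₀ · (v − u)/v = 7 × (1497 − 0.9)/1497 ≈ 6.99579 MHz.
On reflection it acts as a source moving away from the stationary detector: f₂ = f₁ · v/(v + u) = 6.99579 × 1497/1497.9 ≈ 6.99159 MHz.
Beat frequency (with f₀ = 7000000 Hz): |f₂ − f₀| = 2u·f₀/(v + u) = 2 × 0.9 × 7000000/1497.9 ≈ 8412 Hz.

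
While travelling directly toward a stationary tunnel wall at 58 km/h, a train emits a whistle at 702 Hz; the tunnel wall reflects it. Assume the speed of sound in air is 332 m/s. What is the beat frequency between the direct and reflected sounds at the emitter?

72 Hz

58 km/h = 16.11 m/s.
The tunnel wall receives the sound from a moving source: f₁ = f₀ · v/(v − v_e) = 702 × 332/315.89 ≈ 737.8 Hz.
On the return leg the train is a moving observer: f₂ = f₁ · (v + v_e)/v = 737.8 × 348.11/332 ≈ 773.6 Hz.
Equivalently f₂ = f₀ · (v + v_e)/(v − v_e).
Beat against the emitted tone: |f₂ − f₀| = 2v_e·f₀/(v − v_e) = 2 × 16.11 × 702/315.89 ≈ 72 Hz.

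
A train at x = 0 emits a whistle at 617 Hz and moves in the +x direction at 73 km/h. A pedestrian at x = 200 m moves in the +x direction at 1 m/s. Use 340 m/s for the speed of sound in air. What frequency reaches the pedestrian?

73 km/h = 20.28 m/s.
The observer lies on the +x side, so the source is heading toward the observer and the observer is heading away from the source.
Both move, so f' = f · (v − v_o)/(v − v_s).
f' = 617 × (340 − 1)/(340 − 20.28) = 617 × 339/319.72 ≈ 654 Hz.

654 Hz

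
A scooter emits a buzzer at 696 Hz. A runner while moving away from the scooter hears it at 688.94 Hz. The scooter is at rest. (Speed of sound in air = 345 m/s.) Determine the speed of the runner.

f' = f · (v − v_o)/v ⇒ v_o = v · |f'/f − 1|.
v_o = 345 × |688.94/696 − 1| = 345 × 0.01014 ≈ 3.5 m/s.

3.5 m/s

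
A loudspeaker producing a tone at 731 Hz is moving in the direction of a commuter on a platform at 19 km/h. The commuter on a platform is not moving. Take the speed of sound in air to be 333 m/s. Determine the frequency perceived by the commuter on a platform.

743 Hz

19 km/h = 5.278 m/s.
With the source moving toward a stationary observer, f' = f · v/(v − v_s).
f' = 731 × 333/(333 − 5.278) = 731 × 333/327.7 ≈ 743 Hz.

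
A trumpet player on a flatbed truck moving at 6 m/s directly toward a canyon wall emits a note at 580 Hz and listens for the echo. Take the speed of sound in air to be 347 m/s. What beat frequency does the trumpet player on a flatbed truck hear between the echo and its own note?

20.4 Hz

The canyon wall receives the sound from a moving source: f₁ = f₀ · v/(v − v_e) = 580 × 347/341 ≈ 590.2 Hz.
On the return leg the trumpet player on a flatbed truck is a moving observer: f₂ = f₁ · (v + v_e)/v = 590.2 × 353/347 ≈ 600.4 Hz.
Beat against the emitted tone: |f₂ − f₀| = 2v_e·f₀/(v − v_e) = 2 × 6 × 580/341 ≈ 20.4 Hz.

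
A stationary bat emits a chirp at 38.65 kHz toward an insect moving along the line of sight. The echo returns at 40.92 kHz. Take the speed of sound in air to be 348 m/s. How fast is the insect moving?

Double Doppler shift off a moving reflector: f₂ = f₀ · (v + u)/(v − u) (u > 0 toward emitter).
Rearranging, u = v · (f₂ − f₀)/(f₂ + f₀) = 348 × 2.27/79.57 ≈ 9.9 m/s.
So the insect is moving at 9.9 m/s toward the emitter.

9.9 m/s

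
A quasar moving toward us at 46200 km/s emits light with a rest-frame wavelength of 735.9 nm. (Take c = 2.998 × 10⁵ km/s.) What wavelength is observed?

630.0 nm

β = v/c = 46200/299800 = 0.1541.
Relativistic Doppler for wavelength: λ' = λ₀ · √((1 − β)/(1 + β)).
λ' = 735.9 × √(0.8459/1.1541) = 735.9 × 0.85612 ≈ 630.0 nm.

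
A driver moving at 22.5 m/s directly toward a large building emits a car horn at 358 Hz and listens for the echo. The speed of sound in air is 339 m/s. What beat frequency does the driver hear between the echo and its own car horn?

The large building receives the sound from a moving source: f₁ = f₀ · v/(v − v_e) = 358 × 339/316.5 ≈ 383.5 Hz.
On the return leg the driver is a moving observer: f₂ = f₁ · (v + v_e)/v = 383.5 × 361.5/339 ≈ 408.9 Hz.
Equivalently f₂ = f₀ · (v + v_e)/(v − v_e).
Beat against the emitted tone: |f₂ − f₀| = 2v_e·f₀/(v − v_e) = 2 × 22.5 × 358/316.5 ≈ 50.9 Hz.

50.9 Hz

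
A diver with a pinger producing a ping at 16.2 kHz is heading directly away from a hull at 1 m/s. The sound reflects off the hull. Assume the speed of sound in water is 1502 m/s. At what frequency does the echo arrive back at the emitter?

The hull receives the sound from a moving source: f₁ = f₀ · v/(v + v_e) = 16.2 × 1502/1503 ≈ 16.19 kHz.
On the return leg the diver with a pinger is a moving observer: f₂ = f₁ · (v − v_e)/v = 16.19 × 1501/1502 ≈ 16.18 kHz.

16.18 kHz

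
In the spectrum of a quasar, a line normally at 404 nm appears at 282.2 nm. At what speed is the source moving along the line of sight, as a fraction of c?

λ'/λ₀ = 0.6985 < 1 (blueshift), so the source is approaching.
λ'/λ₀ = √((1 − β)/(1 + β)) for an approaching source ⇒ β = (1 − r²)/(1 + r²) with r = λ'/λ₀.
β = (1 − 0.4879)/(1 + 0.4879) ≈ 0.344.

0.344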